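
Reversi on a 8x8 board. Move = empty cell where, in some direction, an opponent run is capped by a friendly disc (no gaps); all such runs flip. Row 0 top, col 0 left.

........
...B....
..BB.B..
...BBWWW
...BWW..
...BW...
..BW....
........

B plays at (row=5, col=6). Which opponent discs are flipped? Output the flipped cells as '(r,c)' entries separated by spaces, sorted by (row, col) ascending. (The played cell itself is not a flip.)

Dir NW: opp run (4,5) capped by B -> flip
Dir N: first cell '.' (not opp) -> no flip
Dir NE: first cell '.' (not opp) -> no flip
Dir W: first cell '.' (not opp) -> no flip
Dir E: first cell '.' (not opp) -> no flip
Dir SW: first cell '.' (not opp) -> no flip
Dir S: first cell '.' (not opp) -> no flip
Dir SE: first cell '.' (not opp) -> no flip

Answer: (4,5)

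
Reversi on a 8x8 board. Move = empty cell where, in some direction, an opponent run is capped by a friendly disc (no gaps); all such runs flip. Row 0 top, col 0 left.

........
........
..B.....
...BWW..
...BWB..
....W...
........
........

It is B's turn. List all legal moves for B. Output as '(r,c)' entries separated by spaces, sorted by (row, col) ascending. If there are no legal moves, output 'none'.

Answer: (2,3) (2,5) (3,6) (5,5) (6,3) (6,5)

Derivation:
(2,3): flips 1 -> legal
(2,4): no bracket -> illegal
(2,5): flips 2 -> legal
(2,6): no bracket -> illegal
(3,6): flips 2 -> legal
(4,6): no bracket -> illegal
(5,3): no bracket -> illegal
(5,5): flips 1 -> legal
(6,3): flips 1 -> legal
(6,4): no bracket -> illegal
(6,5): flips 1 -> legal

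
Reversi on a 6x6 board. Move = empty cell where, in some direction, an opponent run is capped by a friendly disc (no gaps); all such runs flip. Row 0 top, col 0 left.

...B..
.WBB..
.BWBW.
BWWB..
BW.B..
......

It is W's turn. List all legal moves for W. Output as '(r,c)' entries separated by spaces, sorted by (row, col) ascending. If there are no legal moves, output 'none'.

(0,1): no bracket -> illegal
(0,2): flips 2 -> legal
(0,4): flips 1 -> legal
(1,0): flips 1 -> legal
(1,4): flips 3 -> legal
(2,0): flips 1 -> legal
(3,4): flips 1 -> legal
(4,2): flips 1 -> legal
(4,4): flips 1 -> legal
(5,0): no bracket -> illegal
(5,1): no bracket -> illegal
(5,2): no bracket -> illegal
(5,3): no bracket -> illegal
(5,4): flips 1 -> legal

Answer: (0,2) (0,4) (1,0) (1,4) (2,0) (3,4) (4,2) (4,4) (5,4)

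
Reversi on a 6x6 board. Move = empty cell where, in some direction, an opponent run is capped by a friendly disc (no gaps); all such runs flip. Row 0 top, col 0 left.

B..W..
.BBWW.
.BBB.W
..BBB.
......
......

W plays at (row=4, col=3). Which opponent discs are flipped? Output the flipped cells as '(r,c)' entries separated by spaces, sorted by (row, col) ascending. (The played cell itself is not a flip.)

Answer: (2,3) (3,3) (3,4)

Derivation:
Dir NW: opp run (3,2) (2,1), next='.' -> no flip
Dir N: opp run (3,3) (2,3) capped by W -> flip
Dir NE: opp run (3,4) capped by W -> flip
Dir W: first cell '.' (not opp) -> no flip
Dir E: first cell '.' (not opp) -> no flip
Dir SW: first cell '.' (not opp) -> no flip
Dir S: first cell '.' (not opp) -> no flip
Dir SE: first cell '.' (not opp) -> no flip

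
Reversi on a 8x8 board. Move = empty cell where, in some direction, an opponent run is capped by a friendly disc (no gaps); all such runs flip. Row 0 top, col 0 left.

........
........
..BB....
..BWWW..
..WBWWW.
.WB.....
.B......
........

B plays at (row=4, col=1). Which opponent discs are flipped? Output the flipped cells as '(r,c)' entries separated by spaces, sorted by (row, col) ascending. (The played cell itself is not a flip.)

Answer: (4,2) (5,1)

Derivation:
Dir NW: first cell '.' (not opp) -> no flip
Dir N: first cell '.' (not opp) -> no flip
Dir NE: first cell 'B' (not opp) -> no flip
Dir W: first cell '.' (not opp) -> no flip
Dir E: opp run (4,2) capped by B -> flip
Dir SW: first cell '.' (not opp) -> no flip
Dir S: opp run (5,1) capped by B -> flip
Dir SE: first cell 'B' (not opp) -> no flip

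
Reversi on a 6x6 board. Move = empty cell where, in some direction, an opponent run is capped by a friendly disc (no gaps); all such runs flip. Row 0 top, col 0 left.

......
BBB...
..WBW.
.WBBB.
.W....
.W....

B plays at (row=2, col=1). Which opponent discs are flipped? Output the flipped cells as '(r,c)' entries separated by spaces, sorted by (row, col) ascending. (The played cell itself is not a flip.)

Answer: (2,2)

Derivation:
Dir NW: first cell 'B' (not opp) -> no flip
Dir N: first cell 'B' (not opp) -> no flip
Dir NE: first cell 'B' (not opp) -> no flip
Dir W: first cell '.' (not opp) -> no flip
Dir E: opp run (2,2) capped by B -> flip
Dir SW: first cell '.' (not opp) -> no flip
Dir S: opp run (3,1) (4,1) (5,1), next=edge -> no flip
Dir SE: first cell 'B' (not opp) -> no flip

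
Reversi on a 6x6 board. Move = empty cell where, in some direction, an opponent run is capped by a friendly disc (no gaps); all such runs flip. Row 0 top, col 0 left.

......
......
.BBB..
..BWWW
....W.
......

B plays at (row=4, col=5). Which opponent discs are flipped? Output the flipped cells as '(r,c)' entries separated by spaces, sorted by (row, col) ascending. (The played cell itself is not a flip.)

Dir NW: opp run (3,4) capped by B -> flip
Dir N: opp run (3,5), next='.' -> no flip
Dir NE: edge -> no flip
Dir W: opp run (4,4), next='.' -> no flip
Dir E: edge -> no flip
Dir SW: first cell '.' (not opp) -> no flip
Dir S: first cell '.' (not opp) -> no flip
Dir SE: edge -> no flip

Answer: (3,4)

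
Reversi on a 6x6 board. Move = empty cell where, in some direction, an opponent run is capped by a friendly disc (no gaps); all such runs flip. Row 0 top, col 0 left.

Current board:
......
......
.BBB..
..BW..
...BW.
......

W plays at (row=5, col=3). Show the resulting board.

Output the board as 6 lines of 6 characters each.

Answer: ......
......
.BBB..
..BW..
...WW.
...W..

Derivation:
Place W at (5,3); scan 8 dirs for brackets.
Dir NW: first cell '.' (not opp) -> no flip
Dir N: opp run (4,3) capped by W -> flip
Dir NE: first cell 'W' (not opp) -> no flip
Dir W: first cell '.' (not opp) -> no flip
Dir E: first cell '.' (not opp) -> no flip
Dir SW: edge -> no flip
Dir S: edge -> no flip
Dir SE: edge -> no flip
All flips: (4,3)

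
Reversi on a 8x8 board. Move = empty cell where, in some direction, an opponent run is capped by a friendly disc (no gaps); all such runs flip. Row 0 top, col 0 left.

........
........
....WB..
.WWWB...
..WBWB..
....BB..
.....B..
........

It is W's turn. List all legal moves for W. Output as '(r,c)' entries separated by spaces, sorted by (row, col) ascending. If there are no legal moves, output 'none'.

Answer: (2,6) (3,5) (4,6) (5,3) (6,4) (6,6) (7,6)

Derivation:
(1,4): no bracket -> illegal
(1,5): no bracket -> illegal
(1,6): no bracket -> illegal
(2,3): no bracket -> illegal
(2,6): flips 1 -> legal
(3,5): flips 1 -> legal
(3,6): no bracket -> illegal
(4,6): flips 1 -> legal
(5,2): no bracket -> illegal
(5,3): flips 1 -> legal
(5,6): no bracket -> illegal
(6,3): no bracket -> illegal
(6,4): flips 1 -> legal
(6,6): flips 1 -> legal
(7,4): no bracket -> illegal
(7,5): no bracket -> illegal
(7,6): flips 3 -> legal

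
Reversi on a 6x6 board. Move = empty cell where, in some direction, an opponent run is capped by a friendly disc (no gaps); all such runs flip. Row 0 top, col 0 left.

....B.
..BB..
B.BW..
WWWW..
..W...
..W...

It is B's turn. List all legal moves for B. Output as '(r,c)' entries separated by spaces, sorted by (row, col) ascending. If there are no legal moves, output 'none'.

Answer: (2,4) (3,4) (4,0) (4,3) (4,4) (5,3)

Derivation:
(1,4): no bracket -> illegal
(2,1): no bracket -> illegal
(2,4): flips 1 -> legal
(3,4): flips 1 -> legal
(4,0): flips 2 -> legal
(4,1): no bracket -> illegal
(4,3): flips 2 -> legal
(4,4): flips 1 -> legal
(5,1): no bracket -> illegal
(5,3): flips 2 -> legal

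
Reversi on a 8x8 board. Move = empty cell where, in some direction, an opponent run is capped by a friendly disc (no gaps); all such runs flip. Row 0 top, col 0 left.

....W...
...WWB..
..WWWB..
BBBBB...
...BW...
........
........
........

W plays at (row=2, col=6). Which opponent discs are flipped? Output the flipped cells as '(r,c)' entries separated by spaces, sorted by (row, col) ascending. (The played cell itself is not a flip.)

Answer: (1,5) (2,5)

Derivation:
Dir NW: opp run (1,5) capped by W -> flip
Dir N: first cell '.' (not opp) -> no flip
Dir NE: first cell '.' (not opp) -> no flip
Dir W: opp run (2,5) capped by W -> flip
Dir E: first cell '.' (not opp) -> no flip
Dir SW: first cell '.' (not opp) -> no flip
Dir S: first cell '.' (not opp) -> no flip
Dir SE: first cell '.' (not opp) -> no flip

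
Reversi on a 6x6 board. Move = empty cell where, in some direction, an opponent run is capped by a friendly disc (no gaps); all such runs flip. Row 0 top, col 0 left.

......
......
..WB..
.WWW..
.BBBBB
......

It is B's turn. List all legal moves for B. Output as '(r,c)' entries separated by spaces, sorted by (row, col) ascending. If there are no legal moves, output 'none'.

Answer: (1,1) (1,2) (2,0) (2,1) (2,4)

Derivation:
(1,1): flips 2 -> legal
(1,2): flips 2 -> legal
(1,3): no bracket -> illegal
(2,0): flips 1 -> legal
(2,1): flips 3 -> legal
(2,4): flips 1 -> legal
(3,0): no bracket -> illegal
(3,4): no bracket -> illegal
(4,0): no bracket -> illegal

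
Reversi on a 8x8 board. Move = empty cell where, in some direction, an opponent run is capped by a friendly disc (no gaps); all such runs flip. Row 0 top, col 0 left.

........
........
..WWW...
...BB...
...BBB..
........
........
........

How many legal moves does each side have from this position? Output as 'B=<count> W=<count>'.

-- B to move --
(1,1): flips 1 -> legal
(1,2): flips 1 -> legal
(1,3): flips 1 -> legal
(1,4): flips 1 -> legal
(1,5): flips 1 -> legal
(2,1): no bracket -> illegal
(2,5): no bracket -> illegal
(3,1): no bracket -> illegal
(3,2): no bracket -> illegal
(3,5): no bracket -> illegal
B mobility = 5
-- W to move --
(2,5): no bracket -> illegal
(3,2): no bracket -> illegal
(3,5): no bracket -> illegal
(3,6): no bracket -> illegal
(4,2): flips 1 -> legal
(4,6): no bracket -> illegal
(5,2): no bracket -> illegal
(5,3): flips 2 -> legal
(5,4): flips 2 -> legal
(5,5): flips 2 -> legal
(5,6): flips 2 -> legal
W mobility = 5

Answer: B=5 W=5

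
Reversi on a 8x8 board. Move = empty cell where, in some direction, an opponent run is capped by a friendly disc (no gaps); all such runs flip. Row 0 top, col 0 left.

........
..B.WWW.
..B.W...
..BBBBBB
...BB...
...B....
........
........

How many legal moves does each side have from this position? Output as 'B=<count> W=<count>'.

-- B to move --
(0,3): no bracket -> illegal
(0,4): flips 2 -> legal
(0,5): no bracket -> illegal
(0,6): flips 2 -> legal
(0,7): no bracket -> illegal
(1,3): flips 1 -> legal
(1,7): no bracket -> illegal
(2,3): no bracket -> illegal
(2,5): no bracket -> illegal
(2,6): no bracket -> illegal
(2,7): no bracket -> illegal
B mobility = 3
-- W to move --
(0,1): no bracket -> illegal
(0,2): no bracket -> illegal
(0,3): no bracket -> illegal
(1,1): no bracket -> illegal
(1,3): no bracket -> illegal
(2,1): no bracket -> illegal
(2,3): no bracket -> illegal
(2,5): no bracket -> illegal
(2,6): no bracket -> illegal
(2,7): no bracket -> illegal
(3,1): no bracket -> illegal
(4,1): no bracket -> illegal
(4,2): flips 1 -> legal
(4,5): no bracket -> illegal
(4,6): flips 1 -> legal
(4,7): no bracket -> illegal
(5,2): no bracket -> illegal
(5,4): flips 2 -> legal
(5,5): no bracket -> illegal
(6,2): no bracket -> illegal
(6,3): no bracket -> illegal
(6,4): no bracket -> illegal
W mobility = 3

Answer: B=3 W=3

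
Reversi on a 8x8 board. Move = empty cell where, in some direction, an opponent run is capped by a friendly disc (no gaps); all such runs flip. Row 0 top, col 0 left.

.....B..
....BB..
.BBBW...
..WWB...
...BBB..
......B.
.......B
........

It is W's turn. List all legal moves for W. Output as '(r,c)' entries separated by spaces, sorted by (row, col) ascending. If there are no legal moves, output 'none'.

Answer: (0,4) (0,6) (1,0) (1,1) (1,2) (1,3) (2,0) (3,5) (5,3) (5,4) (5,5)

Derivation:
(0,3): no bracket -> illegal
(0,4): flips 1 -> legal
(0,6): flips 1 -> legal
(1,0): flips 1 -> legal
(1,1): flips 1 -> legal
(1,2): flips 1 -> legal
(1,3): flips 1 -> legal
(1,6): no bracket -> illegal
(2,0): flips 3 -> legal
(2,5): no bracket -> illegal
(2,6): no bracket -> illegal
(3,0): no bracket -> illegal
(3,1): no bracket -> illegal
(3,5): flips 1 -> legal
(3,6): no bracket -> illegal
(4,2): no bracket -> illegal
(4,6): no bracket -> illegal
(4,7): no bracket -> illegal
(5,2): no bracket -> illegal
(5,3): flips 1 -> legal
(5,4): flips 3 -> legal
(5,5): flips 1 -> legal
(5,7): no bracket -> illegal
(6,5): no bracket -> illegal
(6,6): no bracket -> illegal
(7,6): no bracket -> illegal
(7,7): no bracket -> illegal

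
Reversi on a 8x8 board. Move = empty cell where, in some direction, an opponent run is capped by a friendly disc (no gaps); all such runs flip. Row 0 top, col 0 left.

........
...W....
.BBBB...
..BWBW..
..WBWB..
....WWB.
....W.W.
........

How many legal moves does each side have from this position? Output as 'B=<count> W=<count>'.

Answer: B=15 W=10

Derivation:
-- B to move --
(0,2): flips 1 -> legal
(0,3): flips 1 -> legal
(0,4): flips 1 -> legal
(1,2): no bracket -> illegal
(1,4): no bracket -> illegal
(2,5): flips 1 -> legal
(2,6): no bracket -> illegal
(3,1): no bracket -> illegal
(3,6): flips 1 -> legal
(4,1): flips 1 -> legal
(4,6): flips 1 -> legal
(5,1): flips 2 -> legal
(5,2): flips 1 -> legal
(5,3): flips 2 -> legal
(5,7): no bracket -> illegal
(6,3): flips 1 -> legal
(6,5): flips 2 -> legal
(6,7): no bracket -> illegal
(7,3): no bracket -> illegal
(7,4): flips 3 -> legal
(7,5): no bracket -> illegal
(7,6): flips 1 -> legal
(7,7): flips 4 -> legal
B mobility = 15
-- W to move --
(1,0): flips 3 -> legal
(1,1): flips 1 -> legal
(1,2): flips 2 -> legal
(1,4): flips 2 -> legal
(1,5): flips 1 -> legal
(2,0): no bracket -> illegal
(2,5): no bracket -> illegal
(3,0): no bracket -> illegal
(3,1): flips 2 -> legal
(3,6): flips 1 -> legal
(4,1): no bracket -> illegal
(4,6): flips 2 -> legal
(4,7): no bracket -> illegal
(5,2): no bracket -> illegal
(5,3): flips 1 -> legal
(5,7): flips 1 -> legal
(6,5): no bracket -> illegal
(6,7): no bracket -> illegal
W mobility = 10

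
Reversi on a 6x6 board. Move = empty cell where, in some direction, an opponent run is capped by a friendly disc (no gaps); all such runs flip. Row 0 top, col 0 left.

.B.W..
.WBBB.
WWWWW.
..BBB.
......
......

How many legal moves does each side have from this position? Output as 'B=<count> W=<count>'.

Answer: B=6 W=10

Derivation:
-- B to move --
(0,0): flips 2 -> legal
(0,2): no bracket -> illegal
(0,4): no bracket -> illegal
(1,0): flips 2 -> legal
(1,5): flips 1 -> legal
(2,5): no bracket -> illegal
(3,0): flips 1 -> legal
(3,1): flips 3 -> legal
(3,5): flips 1 -> legal
B mobility = 6
-- W to move --
(0,0): no bracket -> illegal
(0,2): flips 2 -> legal
(0,4): flips 2 -> legal
(0,5): flips 1 -> legal
(1,0): no bracket -> illegal
(1,5): flips 3 -> legal
(2,5): flips 1 -> legal
(3,1): no bracket -> illegal
(3,5): no bracket -> illegal
(4,1): flips 1 -> legal
(4,2): flips 2 -> legal
(4,3): flips 2 -> legal
(4,4): flips 2 -> legal
(4,5): flips 1 -> legal
W mobility = 10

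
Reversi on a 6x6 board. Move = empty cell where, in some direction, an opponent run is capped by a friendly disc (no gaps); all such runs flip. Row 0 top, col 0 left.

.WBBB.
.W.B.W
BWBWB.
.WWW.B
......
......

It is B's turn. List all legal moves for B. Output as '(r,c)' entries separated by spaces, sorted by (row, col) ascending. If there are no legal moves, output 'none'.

(0,0): flips 2 -> legal
(0,5): no bracket -> illegal
(1,0): no bracket -> illegal
(1,2): no bracket -> illegal
(1,4): no bracket -> illegal
(2,5): no bracket -> illegal
(3,0): no bracket -> illegal
(3,4): no bracket -> illegal
(4,0): flips 1 -> legal
(4,1): no bracket -> illegal
(4,2): flips 3 -> legal
(4,3): flips 2 -> legal
(4,4): flips 1 -> legal

Answer: (0,0) (4,0) (4,2) (4,3) (4,4)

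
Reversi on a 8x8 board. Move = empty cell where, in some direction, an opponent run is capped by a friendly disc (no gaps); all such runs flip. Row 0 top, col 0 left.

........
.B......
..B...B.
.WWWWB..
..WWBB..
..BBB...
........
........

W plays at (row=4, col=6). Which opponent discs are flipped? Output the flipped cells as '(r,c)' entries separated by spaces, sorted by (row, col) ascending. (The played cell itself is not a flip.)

Dir NW: opp run (3,5), next='.' -> no flip
Dir N: first cell '.' (not opp) -> no flip
Dir NE: first cell '.' (not opp) -> no flip
Dir W: opp run (4,5) (4,4) capped by W -> flip
Dir E: first cell '.' (not opp) -> no flip
Dir SW: first cell '.' (not opp) -> no flip
Dir S: first cell '.' (not opp) -> no flip
Dir SE: first cell '.' (not opp) -> no flip

Answer: (4,4) (4,5)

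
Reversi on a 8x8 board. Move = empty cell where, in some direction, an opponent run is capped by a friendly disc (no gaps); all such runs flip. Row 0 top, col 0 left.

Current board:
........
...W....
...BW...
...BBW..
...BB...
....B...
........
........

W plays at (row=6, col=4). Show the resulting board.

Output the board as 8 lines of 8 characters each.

Place W at (6,4); scan 8 dirs for brackets.
Dir NW: first cell '.' (not opp) -> no flip
Dir N: opp run (5,4) (4,4) (3,4) capped by W -> flip
Dir NE: first cell '.' (not opp) -> no flip
Dir W: first cell '.' (not opp) -> no flip
Dir E: first cell '.' (not opp) -> no flip
Dir SW: first cell '.' (not opp) -> no flip
Dir S: first cell '.' (not opp) -> no flip
Dir SE: first cell '.' (not opp) -> no flip
All flips: (3,4) (4,4) (5,4)

Answer: ........
...W....
...BW...
...BWW..
...BW...
....W...
....W...
........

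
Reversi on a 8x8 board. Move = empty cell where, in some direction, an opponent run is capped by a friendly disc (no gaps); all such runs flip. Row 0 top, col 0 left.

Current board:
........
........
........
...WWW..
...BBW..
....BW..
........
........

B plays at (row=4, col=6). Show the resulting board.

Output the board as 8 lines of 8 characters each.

Place B at (4,6); scan 8 dirs for brackets.
Dir NW: opp run (3,5), next='.' -> no flip
Dir N: first cell '.' (not opp) -> no flip
Dir NE: first cell '.' (not opp) -> no flip
Dir W: opp run (4,5) capped by B -> flip
Dir E: first cell '.' (not opp) -> no flip
Dir SW: opp run (5,5), next='.' -> no flip
Dir S: first cell '.' (not opp) -> no flip
Dir SE: first cell '.' (not opp) -> no flip
All flips: (4,5)

Answer: ........
........
........
...WWW..
...BBBB.
....BW..
........
........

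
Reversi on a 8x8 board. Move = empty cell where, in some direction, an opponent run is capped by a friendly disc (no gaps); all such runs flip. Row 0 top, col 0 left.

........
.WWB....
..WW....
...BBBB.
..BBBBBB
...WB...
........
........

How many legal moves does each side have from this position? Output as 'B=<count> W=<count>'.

-- B to move --
(0,0): flips 2 -> legal
(0,1): flips 2 -> legal
(0,2): no bracket -> illegal
(0,3): no bracket -> illegal
(1,0): flips 2 -> legal
(1,4): no bracket -> illegal
(2,0): no bracket -> illegal
(2,1): no bracket -> illegal
(2,4): no bracket -> illegal
(3,1): flips 1 -> legal
(3,2): no bracket -> illegal
(5,2): flips 1 -> legal
(6,2): flips 1 -> legal
(6,3): flips 1 -> legal
(6,4): flips 1 -> legal
B mobility = 8
-- W to move --
(0,2): no bracket -> illegal
(0,3): flips 1 -> legal
(0,4): flips 1 -> legal
(1,4): flips 1 -> legal
(2,4): no bracket -> illegal
(2,5): no bracket -> illegal
(2,6): flips 2 -> legal
(2,7): no bracket -> illegal
(3,1): flips 1 -> legal
(3,2): no bracket -> illegal
(3,7): no bracket -> illegal
(4,1): no bracket -> illegal
(5,1): no bracket -> illegal
(5,2): no bracket -> illegal
(5,5): flips 3 -> legal
(5,6): flips 2 -> legal
(5,7): no bracket -> illegal
(6,3): no bracket -> illegal
(6,4): no bracket -> illegal
(6,5): no bracket -> illegal
W mobility = 7

Answer: B=8 W=7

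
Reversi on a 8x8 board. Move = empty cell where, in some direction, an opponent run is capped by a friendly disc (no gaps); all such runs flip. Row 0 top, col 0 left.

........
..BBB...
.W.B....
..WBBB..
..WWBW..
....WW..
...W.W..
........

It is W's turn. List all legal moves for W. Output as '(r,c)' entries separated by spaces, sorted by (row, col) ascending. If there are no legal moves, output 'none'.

(0,1): flips 3 -> legal
(0,2): no bracket -> illegal
(0,3): flips 4 -> legal
(0,4): no bracket -> illegal
(0,5): flips 2 -> legal
(1,1): no bracket -> illegal
(1,5): no bracket -> illegal
(2,2): flips 2 -> legal
(2,4): flips 3 -> legal
(2,5): flips 2 -> legal
(2,6): no bracket -> illegal
(3,6): flips 3 -> legal
(4,6): no bracket -> illegal
(5,3): no bracket -> illegal

Answer: (0,1) (0,3) (0,5) (2,2) (2,4) (2,5) (3,6)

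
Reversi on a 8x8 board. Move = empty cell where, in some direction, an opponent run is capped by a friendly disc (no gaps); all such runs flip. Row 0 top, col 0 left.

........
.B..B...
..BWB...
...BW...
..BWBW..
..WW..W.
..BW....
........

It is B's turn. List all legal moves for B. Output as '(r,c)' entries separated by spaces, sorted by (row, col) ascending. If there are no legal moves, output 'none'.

Answer: (1,3) (3,2) (3,5) (4,6) (6,4) (7,3)

Derivation:
(1,2): no bracket -> illegal
(1,3): flips 1 -> legal
(2,5): no bracket -> illegal
(3,2): flips 1 -> legal
(3,5): flips 1 -> legal
(3,6): no bracket -> illegal
(4,1): no bracket -> illegal
(4,6): flips 1 -> legal
(4,7): no bracket -> illegal
(5,1): no bracket -> illegal
(5,4): no bracket -> illegal
(5,5): no bracket -> illegal
(5,7): no bracket -> illegal
(6,1): no bracket -> illegal
(6,4): flips 2 -> legal
(6,5): no bracket -> illegal
(6,6): no bracket -> illegal
(6,7): no bracket -> illegal
(7,2): no bracket -> illegal
(7,3): flips 3 -> legal
(7,4): no bracket -> illegal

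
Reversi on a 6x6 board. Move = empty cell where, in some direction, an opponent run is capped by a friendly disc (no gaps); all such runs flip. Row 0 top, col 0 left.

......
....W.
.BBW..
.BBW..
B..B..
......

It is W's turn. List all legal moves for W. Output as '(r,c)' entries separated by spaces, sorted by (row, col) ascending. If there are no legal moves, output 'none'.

Answer: (1,1) (2,0) (3,0) (4,1) (5,3)

Derivation:
(1,0): no bracket -> illegal
(1,1): flips 1 -> legal
(1,2): no bracket -> illegal
(1,3): no bracket -> illegal
(2,0): flips 2 -> legal
(3,0): flips 2 -> legal
(3,4): no bracket -> illegal
(4,1): flips 1 -> legal
(4,2): no bracket -> illegal
(4,4): no bracket -> illegal
(5,0): no bracket -> illegal
(5,1): no bracket -> illegal
(5,2): no bracket -> illegal
(5,3): flips 1 -> legal
(5,4): no bracket -> illegal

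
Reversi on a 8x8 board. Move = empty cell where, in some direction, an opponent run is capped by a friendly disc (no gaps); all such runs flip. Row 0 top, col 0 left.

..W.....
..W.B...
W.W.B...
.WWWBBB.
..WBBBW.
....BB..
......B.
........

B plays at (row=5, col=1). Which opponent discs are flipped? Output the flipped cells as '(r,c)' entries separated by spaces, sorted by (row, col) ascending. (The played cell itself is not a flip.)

Dir NW: first cell '.' (not opp) -> no flip
Dir N: first cell '.' (not opp) -> no flip
Dir NE: opp run (4,2) (3,3) capped by B -> flip
Dir W: first cell '.' (not opp) -> no flip
Dir E: first cell '.' (not opp) -> no flip
Dir SW: first cell '.' (not opp) -> no flip
Dir S: first cell '.' (not opp) -> no flip
Dir SE: first cell '.' (not opp) -> no flip

Answer: (3,3) (4,2)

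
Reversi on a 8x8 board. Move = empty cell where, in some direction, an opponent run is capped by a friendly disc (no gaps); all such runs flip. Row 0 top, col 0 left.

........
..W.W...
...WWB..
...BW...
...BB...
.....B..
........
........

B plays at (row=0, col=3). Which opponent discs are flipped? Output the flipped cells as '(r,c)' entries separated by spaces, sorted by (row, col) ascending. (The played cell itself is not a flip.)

Answer: (1,4)

Derivation:
Dir NW: edge -> no flip
Dir N: edge -> no flip
Dir NE: edge -> no flip
Dir W: first cell '.' (not opp) -> no flip
Dir E: first cell '.' (not opp) -> no flip
Dir SW: opp run (1,2), next='.' -> no flip
Dir S: first cell '.' (not opp) -> no flip
Dir SE: opp run (1,4) capped by B -> flip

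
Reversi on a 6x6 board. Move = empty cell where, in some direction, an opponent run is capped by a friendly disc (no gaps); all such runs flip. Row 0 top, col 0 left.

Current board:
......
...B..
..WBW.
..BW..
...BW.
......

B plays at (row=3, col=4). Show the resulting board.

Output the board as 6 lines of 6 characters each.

Answer: ......
...B..
..WBW.
..BBB.
...BW.
......

Derivation:
Place B at (3,4); scan 8 dirs for brackets.
Dir NW: first cell 'B' (not opp) -> no flip
Dir N: opp run (2,4), next='.' -> no flip
Dir NE: first cell '.' (not opp) -> no flip
Dir W: opp run (3,3) capped by B -> flip
Dir E: first cell '.' (not opp) -> no flip
Dir SW: first cell 'B' (not opp) -> no flip
Dir S: opp run (4,4), next='.' -> no flip
Dir SE: first cell '.' (not opp) -> no flip
All flips: (3,3)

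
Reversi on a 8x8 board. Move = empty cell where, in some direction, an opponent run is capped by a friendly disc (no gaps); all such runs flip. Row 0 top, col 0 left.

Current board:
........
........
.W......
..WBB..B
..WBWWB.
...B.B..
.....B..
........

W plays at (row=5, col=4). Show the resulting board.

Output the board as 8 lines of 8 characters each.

Place W at (5,4); scan 8 dirs for brackets.
Dir NW: opp run (4,3) capped by W -> flip
Dir N: first cell 'W' (not opp) -> no flip
Dir NE: first cell 'W' (not opp) -> no flip
Dir W: opp run (5,3), next='.' -> no flip
Dir E: opp run (5,5), next='.' -> no flip
Dir SW: first cell '.' (not opp) -> no flip
Dir S: first cell '.' (not opp) -> no flip
Dir SE: opp run (6,5), next='.' -> no flip
All flips: (4,3)

Answer: ........
........
.W......
..WBB..B
..WWWWB.
...BWB..
.....B..
........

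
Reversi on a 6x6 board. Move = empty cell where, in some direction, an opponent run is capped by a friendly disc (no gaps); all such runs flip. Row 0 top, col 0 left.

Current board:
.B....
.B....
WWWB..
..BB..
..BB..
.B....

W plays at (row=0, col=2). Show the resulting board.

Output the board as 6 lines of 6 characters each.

Place W at (0,2); scan 8 dirs for brackets.
Dir NW: edge -> no flip
Dir N: edge -> no flip
Dir NE: edge -> no flip
Dir W: opp run (0,1), next='.' -> no flip
Dir E: first cell '.' (not opp) -> no flip
Dir SW: opp run (1,1) capped by W -> flip
Dir S: first cell '.' (not opp) -> no flip
Dir SE: first cell '.' (not opp) -> no flip
All flips: (1,1)

Answer: .BW...
.W....
WWWB..
..BB..
..BB..
.B....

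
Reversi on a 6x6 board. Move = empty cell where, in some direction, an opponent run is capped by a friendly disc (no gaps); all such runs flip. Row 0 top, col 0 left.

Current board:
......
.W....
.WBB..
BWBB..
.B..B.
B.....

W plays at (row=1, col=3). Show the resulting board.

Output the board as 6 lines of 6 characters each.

Place W at (1,3); scan 8 dirs for brackets.
Dir NW: first cell '.' (not opp) -> no flip
Dir N: first cell '.' (not opp) -> no flip
Dir NE: first cell '.' (not opp) -> no flip
Dir W: first cell '.' (not opp) -> no flip
Dir E: first cell '.' (not opp) -> no flip
Dir SW: opp run (2,2) capped by W -> flip
Dir S: opp run (2,3) (3,3), next='.' -> no flip
Dir SE: first cell '.' (not opp) -> no flip
All flips: (2,2)

Answer: ......
.W.W..
.WWB..
BWBB..
.B..B.
B.....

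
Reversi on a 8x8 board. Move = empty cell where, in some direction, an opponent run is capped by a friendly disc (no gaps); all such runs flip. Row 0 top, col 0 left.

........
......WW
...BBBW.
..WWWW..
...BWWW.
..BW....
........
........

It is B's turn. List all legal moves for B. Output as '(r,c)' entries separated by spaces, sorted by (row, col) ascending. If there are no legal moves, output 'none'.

(0,5): no bracket -> illegal
(0,6): no bracket -> illegal
(0,7): flips 1 -> legal
(1,5): no bracket -> illegal
(2,1): flips 1 -> legal
(2,2): no bracket -> illegal
(2,7): flips 1 -> legal
(3,1): no bracket -> illegal
(3,6): no bracket -> illegal
(3,7): no bracket -> illegal
(4,1): flips 1 -> legal
(4,2): flips 1 -> legal
(4,7): flips 3 -> legal
(5,4): flips 3 -> legal
(5,5): flips 2 -> legal
(5,6): flips 2 -> legal
(5,7): flips 2 -> legal
(6,2): no bracket -> illegal
(6,3): flips 1 -> legal
(6,4): no bracket -> illegal

Answer: (0,7) (2,1) (2,7) (4,1) (4,2) (4,7) (5,4) (5,5) (5,6) (5,7) (6,3)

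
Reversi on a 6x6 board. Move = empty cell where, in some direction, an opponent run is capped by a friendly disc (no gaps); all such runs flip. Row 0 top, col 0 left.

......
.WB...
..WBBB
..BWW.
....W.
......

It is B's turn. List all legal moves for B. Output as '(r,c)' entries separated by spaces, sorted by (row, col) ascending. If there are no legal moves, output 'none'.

(0,0): no bracket -> illegal
(0,1): no bracket -> illegal
(0,2): no bracket -> illegal
(1,0): flips 1 -> legal
(1,3): no bracket -> illegal
(2,0): no bracket -> illegal
(2,1): flips 1 -> legal
(3,1): no bracket -> illegal
(3,5): flips 2 -> legal
(4,2): flips 1 -> legal
(4,3): flips 2 -> legal
(4,5): flips 1 -> legal
(5,3): no bracket -> illegal
(5,4): flips 2 -> legal
(5,5): no bracket -> illegal

Answer: (1,0) (2,1) (3,5) (4,2) (4,3) (4,5) (5,4)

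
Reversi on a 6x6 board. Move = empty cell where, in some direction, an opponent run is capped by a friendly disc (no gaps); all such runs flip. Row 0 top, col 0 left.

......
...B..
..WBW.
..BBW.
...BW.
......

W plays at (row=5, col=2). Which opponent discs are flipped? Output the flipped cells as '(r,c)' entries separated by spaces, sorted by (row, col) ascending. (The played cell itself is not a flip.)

Dir NW: first cell '.' (not opp) -> no flip
Dir N: first cell '.' (not opp) -> no flip
Dir NE: opp run (4,3) capped by W -> flip
Dir W: first cell '.' (not opp) -> no flip
Dir E: first cell '.' (not opp) -> no flip
Dir SW: edge -> no flip
Dir S: edge -> no flip
Dir SE: edge -> no flip

Answer: (4,3)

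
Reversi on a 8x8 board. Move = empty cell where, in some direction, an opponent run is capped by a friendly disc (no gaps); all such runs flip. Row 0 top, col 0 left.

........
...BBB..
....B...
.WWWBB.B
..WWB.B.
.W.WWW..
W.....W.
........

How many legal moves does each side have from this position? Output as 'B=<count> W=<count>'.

Answer: B=7 W=6

Derivation:
-- B to move --
(2,0): no bracket -> illegal
(2,1): no bracket -> illegal
(2,2): flips 1 -> legal
(2,3): no bracket -> illegal
(3,0): flips 3 -> legal
(4,0): no bracket -> illegal
(4,1): flips 2 -> legal
(4,5): no bracket -> illegal
(5,0): no bracket -> illegal
(5,2): flips 1 -> legal
(5,6): no bracket -> illegal
(5,7): no bracket -> illegal
(6,1): no bracket -> illegal
(6,2): flips 1 -> legal
(6,3): no bracket -> illegal
(6,4): flips 2 -> legal
(6,5): no bracket -> illegal
(6,7): no bracket -> illegal
(7,0): no bracket -> illegal
(7,1): no bracket -> illegal
(7,5): no bracket -> illegal
(7,6): no bracket -> illegal
(7,7): flips 2 -> legal
B mobility = 7
-- W to move --
(0,2): no bracket -> illegal
(0,3): no bracket -> illegal
(0,4): flips 4 -> legal
(0,5): no bracket -> illegal
(0,6): flips 2 -> legal
(1,2): no bracket -> illegal
(1,6): no bracket -> illegal
(2,2): no bracket -> illegal
(2,3): no bracket -> illegal
(2,5): flips 1 -> legal
(2,6): flips 2 -> legal
(2,7): no bracket -> illegal
(3,6): flips 2 -> legal
(4,5): flips 1 -> legal
(4,7): no bracket -> illegal
(5,6): no bracket -> illegal
(5,7): no bracket -> illegal
W mobility = 6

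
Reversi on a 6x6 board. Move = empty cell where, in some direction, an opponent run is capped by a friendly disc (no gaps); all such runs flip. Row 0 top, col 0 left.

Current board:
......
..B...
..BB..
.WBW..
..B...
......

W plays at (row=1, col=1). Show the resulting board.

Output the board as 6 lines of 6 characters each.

Place W at (1,1); scan 8 dirs for brackets.
Dir NW: first cell '.' (not opp) -> no flip
Dir N: first cell '.' (not opp) -> no flip
Dir NE: first cell '.' (not opp) -> no flip
Dir W: first cell '.' (not opp) -> no flip
Dir E: opp run (1,2), next='.' -> no flip
Dir SW: first cell '.' (not opp) -> no flip
Dir S: first cell '.' (not opp) -> no flip
Dir SE: opp run (2,2) capped by W -> flip
All flips: (2,2)

Answer: ......
.WB...
..WB..
.WBW..
..B...
......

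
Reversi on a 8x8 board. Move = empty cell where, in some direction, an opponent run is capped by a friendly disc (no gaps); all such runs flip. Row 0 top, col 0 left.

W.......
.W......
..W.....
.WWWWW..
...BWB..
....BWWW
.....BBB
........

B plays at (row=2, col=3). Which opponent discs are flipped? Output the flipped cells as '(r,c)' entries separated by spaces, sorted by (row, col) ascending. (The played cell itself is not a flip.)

Answer: (3,3) (3,4)

Derivation:
Dir NW: first cell '.' (not opp) -> no flip
Dir N: first cell '.' (not opp) -> no flip
Dir NE: first cell '.' (not opp) -> no flip
Dir W: opp run (2,2), next='.' -> no flip
Dir E: first cell '.' (not opp) -> no flip
Dir SW: opp run (3,2), next='.' -> no flip
Dir S: opp run (3,3) capped by B -> flip
Dir SE: opp run (3,4) capped by B -> flip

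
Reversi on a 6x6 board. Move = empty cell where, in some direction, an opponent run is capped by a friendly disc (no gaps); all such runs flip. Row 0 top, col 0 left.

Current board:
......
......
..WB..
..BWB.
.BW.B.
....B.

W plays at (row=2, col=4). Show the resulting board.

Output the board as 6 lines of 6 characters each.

Place W at (2,4); scan 8 dirs for brackets.
Dir NW: first cell '.' (not opp) -> no flip
Dir N: first cell '.' (not opp) -> no flip
Dir NE: first cell '.' (not opp) -> no flip
Dir W: opp run (2,3) capped by W -> flip
Dir E: first cell '.' (not opp) -> no flip
Dir SW: first cell 'W' (not opp) -> no flip
Dir S: opp run (3,4) (4,4) (5,4), next=edge -> no flip
Dir SE: first cell '.' (not opp) -> no flip
All flips: (2,3)

Answer: ......
......
..WWW.
..BWB.
.BW.B.
....B.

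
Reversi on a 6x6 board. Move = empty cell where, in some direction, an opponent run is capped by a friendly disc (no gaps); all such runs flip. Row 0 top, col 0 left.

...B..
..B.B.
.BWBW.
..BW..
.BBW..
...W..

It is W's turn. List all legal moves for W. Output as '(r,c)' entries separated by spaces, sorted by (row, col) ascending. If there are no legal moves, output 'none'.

(0,1): no bracket -> illegal
(0,2): flips 1 -> legal
(0,4): flips 1 -> legal
(0,5): no bracket -> illegal
(1,0): flips 2 -> legal
(1,1): no bracket -> illegal
(1,3): flips 1 -> legal
(1,5): no bracket -> illegal
(2,0): flips 1 -> legal
(2,5): no bracket -> illegal
(3,0): no bracket -> illegal
(3,1): flips 2 -> legal
(3,4): no bracket -> illegal
(4,0): flips 2 -> legal
(5,0): no bracket -> illegal
(5,1): flips 1 -> legal
(5,2): flips 2 -> legal

Answer: (0,2) (0,4) (1,0) (1,3) (2,0) (3,1) (4,0) (5,1) (5,2)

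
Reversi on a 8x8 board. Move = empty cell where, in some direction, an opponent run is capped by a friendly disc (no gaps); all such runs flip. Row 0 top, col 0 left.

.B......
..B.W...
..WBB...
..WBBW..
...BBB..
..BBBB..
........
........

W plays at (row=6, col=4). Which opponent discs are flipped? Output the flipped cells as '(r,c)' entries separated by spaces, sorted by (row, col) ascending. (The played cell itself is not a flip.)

Answer: (2,4) (3,4) (4,4) (5,4)

Derivation:
Dir NW: opp run (5,3), next='.' -> no flip
Dir N: opp run (5,4) (4,4) (3,4) (2,4) capped by W -> flip
Dir NE: opp run (5,5), next='.' -> no flip
Dir W: first cell '.' (not opp) -> no flip
Dir E: first cell '.' (not opp) -> no flip
Dir SW: first cell '.' (not opp) -> no flip
Dir S: first cell '.' (not opp) -> no flip
Dir SE: first cell '.' (not opp) -> no flip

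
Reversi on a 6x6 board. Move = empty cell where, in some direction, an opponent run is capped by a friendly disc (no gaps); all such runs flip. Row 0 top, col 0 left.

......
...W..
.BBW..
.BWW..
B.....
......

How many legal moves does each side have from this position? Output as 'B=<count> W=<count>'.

Answer: B=6 W=5

Derivation:
-- B to move --
(0,2): no bracket -> illegal
(0,3): no bracket -> illegal
(0,4): flips 1 -> legal
(1,2): no bracket -> illegal
(1,4): no bracket -> illegal
(2,4): flips 1 -> legal
(3,4): flips 2 -> legal
(4,1): no bracket -> illegal
(4,2): flips 1 -> legal
(4,3): flips 1 -> legal
(4,4): flips 1 -> legal
B mobility = 6
-- W to move --
(1,0): flips 1 -> legal
(1,1): flips 1 -> legal
(1,2): flips 1 -> legal
(2,0): flips 2 -> legal
(3,0): flips 1 -> legal
(4,1): no bracket -> illegal
(4,2): no bracket -> illegal
(5,0): no bracket -> illegal
(5,1): no bracket -> illegal
W mobility = 5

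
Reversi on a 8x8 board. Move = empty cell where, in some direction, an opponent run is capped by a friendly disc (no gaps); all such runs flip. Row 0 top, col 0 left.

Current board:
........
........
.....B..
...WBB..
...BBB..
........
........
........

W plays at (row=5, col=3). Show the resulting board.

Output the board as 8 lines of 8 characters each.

Answer: ........
........
.....B..
...WBB..
...WBB..
...W....
........
........

Derivation:
Place W at (5,3); scan 8 dirs for brackets.
Dir NW: first cell '.' (not opp) -> no flip
Dir N: opp run (4,3) capped by W -> flip
Dir NE: opp run (4,4) (3,5), next='.' -> no flip
Dir W: first cell '.' (not opp) -> no flip
Dir E: first cell '.' (not opp) -> no flip
Dir SW: first cell '.' (not opp) -> no flip
Dir S: first cell '.' (not opp) -> no flip
Dir SE: first cell '.' (not opp) -> no flip
All flips: (4,3)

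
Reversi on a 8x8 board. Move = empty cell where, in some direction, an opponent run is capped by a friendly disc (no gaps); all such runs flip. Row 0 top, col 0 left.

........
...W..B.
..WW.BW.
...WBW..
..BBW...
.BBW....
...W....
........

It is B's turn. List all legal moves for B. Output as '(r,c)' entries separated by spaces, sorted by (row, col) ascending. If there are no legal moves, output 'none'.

(0,2): no bracket -> illegal
(0,3): flips 3 -> legal
(0,4): no bracket -> illegal
(1,1): no bracket -> illegal
(1,2): flips 1 -> legal
(1,4): no bracket -> illegal
(1,5): no bracket -> illegal
(1,7): no bracket -> illegal
(2,1): no bracket -> illegal
(2,4): flips 1 -> legal
(2,7): flips 1 -> legal
(3,1): no bracket -> illegal
(3,2): flips 1 -> legal
(3,6): flips 2 -> legal
(3,7): no bracket -> illegal
(4,5): flips 2 -> legal
(4,6): no bracket -> illegal
(5,4): flips 2 -> legal
(5,5): no bracket -> illegal
(6,2): no bracket -> illegal
(6,4): flips 1 -> legal
(7,2): no bracket -> illegal
(7,3): flips 2 -> legal
(7,4): flips 1 -> legal

Answer: (0,3) (1,2) (2,4) (2,7) (3,2) (3,6) (4,5) (5,4) (6,4) (7,3) (7,4)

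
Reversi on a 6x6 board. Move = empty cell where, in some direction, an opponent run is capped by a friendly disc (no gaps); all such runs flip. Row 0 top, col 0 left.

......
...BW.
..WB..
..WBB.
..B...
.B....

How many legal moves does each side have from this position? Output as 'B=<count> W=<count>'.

Answer: B=7 W=6

Derivation:
-- B to move --
(0,3): no bracket -> illegal
(0,4): no bracket -> illegal
(0,5): flips 1 -> legal
(1,1): flips 1 -> legal
(1,2): flips 2 -> legal
(1,5): flips 1 -> legal
(2,1): flips 1 -> legal
(2,4): no bracket -> illegal
(2,5): no bracket -> illegal
(3,1): flips 2 -> legal
(4,1): flips 1 -> legal
(4,3): no bracket -> illegal
B mobility = 7
-- W to move --
(0,2): no bracket -> illegal
(0,3): no bracket -> illegal
(0,4): flips 1 -> legal
(1,2): flips 1 -> legal
(2,4): flips 1 -> legal
(2,5): no bracket -> illegal
(3,1): no bracket -> illegal
(3,5): flips 2 -> legal
(4,0): no bracket -> illegal
(4,1): no bracket -> illegal
(4,3): no bracket -> illegal
(4,4): flips 1 -> legal
(4,5): no bracket -> illegal
(5,0): no bracket -> illegal
(5,2): flips 1 -> legal
(5,3): no bracket -> illegal
W mobility = 6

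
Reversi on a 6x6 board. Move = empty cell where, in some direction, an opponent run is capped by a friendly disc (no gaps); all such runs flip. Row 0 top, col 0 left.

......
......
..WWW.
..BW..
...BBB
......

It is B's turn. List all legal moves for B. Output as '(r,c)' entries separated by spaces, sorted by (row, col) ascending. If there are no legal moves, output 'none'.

(1,1): flips 2 -> legal
(1,2): flips 1 -> legal
(1,3): flips 2 -> legal
(1,4): flips 1 -> legal
(1,5): no bracket -> illegal
(2,1): no bracket -> illegal
(2,5): no bracket -> illegal
(3,1): no bracket -> illegal
(3,4): flips 1 -> legal
(3,5): no bracket -> illegal
(4,2): no bracket -> illegal

Answer: (1,1) (1,2) (1,3) (1,4) (3,4)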